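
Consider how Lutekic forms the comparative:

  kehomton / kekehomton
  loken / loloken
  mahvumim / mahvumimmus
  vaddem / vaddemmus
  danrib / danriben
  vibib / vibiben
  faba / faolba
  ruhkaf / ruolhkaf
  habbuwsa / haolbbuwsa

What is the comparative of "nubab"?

loken and vaddem both have last vowel 'e' yet inflect differently (loloken, vaddemmus), so the last vowel is not what conditions the rule; the final letter is.
"nubab" ends in -b. The stems ending in -b (danrib → danriben, vibib → vibiben) add -en.
So nubab → nubaben.

nubaben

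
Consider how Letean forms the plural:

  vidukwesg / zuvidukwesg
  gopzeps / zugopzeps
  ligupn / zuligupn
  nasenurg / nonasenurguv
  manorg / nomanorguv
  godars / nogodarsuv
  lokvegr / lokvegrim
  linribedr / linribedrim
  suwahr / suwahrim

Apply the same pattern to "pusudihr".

vidukwesg and nasenurg both end in -g yet inflect differently (zuvidukwesg, nonasenurguv), so the final letter is not what conditions the rule; the second-to-last letter is.
"pusudihr" has second-to-last letter 'h'. The one such stem in the data (suwahr → suwahrim) adds -im, so the same rule applies.
The other patterns: stems whose second-to-last letter is 'p' or 's' add the prefix zu-; stems whose second-to-last letter is 'r' add no- … -uv around the stem.
So pusudihr → pusudihrim.

pusudihrim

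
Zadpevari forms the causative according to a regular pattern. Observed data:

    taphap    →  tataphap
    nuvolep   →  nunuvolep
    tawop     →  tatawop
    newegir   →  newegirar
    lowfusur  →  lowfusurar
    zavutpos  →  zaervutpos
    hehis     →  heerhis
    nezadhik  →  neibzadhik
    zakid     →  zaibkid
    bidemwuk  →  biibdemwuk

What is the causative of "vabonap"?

vavabonap

"vabonap" ends in -p. The stems ending in -p (taphap → tataphap, nuvolep → nunuvolep, tawop → tatawop) repeat the first consonant+vowel as a prefix.
So vabonap → vavabonap.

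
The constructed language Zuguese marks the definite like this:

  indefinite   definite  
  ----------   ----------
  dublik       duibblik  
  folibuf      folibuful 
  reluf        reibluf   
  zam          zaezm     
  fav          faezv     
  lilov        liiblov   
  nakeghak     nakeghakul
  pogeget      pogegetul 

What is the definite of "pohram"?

poibhram

fav and lilov both end in -v yet inflect differently (faezv, liiblov), so the final letter is not what conditions the rule; the number of vowels is.
"pohram" has 2 vowels. The stems with 2 vowels (lilov → liiblov, dublik → duibblik, reluf → reibluf) insert -ib- after the first vowel.
So pohram → poibhram.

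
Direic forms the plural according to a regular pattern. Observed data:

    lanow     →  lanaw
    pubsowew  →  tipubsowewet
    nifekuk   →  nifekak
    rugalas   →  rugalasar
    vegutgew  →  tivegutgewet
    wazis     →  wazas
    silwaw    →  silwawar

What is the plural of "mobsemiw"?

mobsemaw

vegutgew and silwaw both end in -w yet inflect differently (tivegutgewet, silwawar), so the final letter is not what conditions the rule; the last vowel is.
"mobsemiw" has last vowel 'i'. The one such stem in the data (wazis → wazas) changes the last vowel to 'a' (as do lanow, nifekuk), so the same rule applies.
So mobsemiw → mobsemaw.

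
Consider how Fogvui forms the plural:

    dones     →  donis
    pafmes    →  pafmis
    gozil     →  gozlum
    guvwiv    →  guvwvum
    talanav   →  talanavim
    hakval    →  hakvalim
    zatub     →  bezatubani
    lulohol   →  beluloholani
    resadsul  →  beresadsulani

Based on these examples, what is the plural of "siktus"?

"siktus" has last vowel 'u'. The stems whose last vowel is 'u' (zatub → bezatubani, resadsul → beresadsulani) add be- … -ani around the stem.
The other patterns: stems whose last vowel is 'e' change the last vowel to 'i'; stems whose last vowel is 'i' delete the last vowel and add -um; stems whose last vowel is 'a' add -im.
So siktus → besiktusani.

besiktusani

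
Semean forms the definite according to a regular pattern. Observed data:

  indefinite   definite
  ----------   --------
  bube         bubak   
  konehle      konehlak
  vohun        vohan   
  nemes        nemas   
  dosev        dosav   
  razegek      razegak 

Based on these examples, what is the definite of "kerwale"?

bube and nemes both have last vowel 'e' yet inflect differently (bubak, nemas), so the last vowel is not what conditions the rule; whether the stem ends in a vowel or a consonant is.
"kerwale" ends in a vowel. The stems ending in a vowel (bube → bubak, konehle → konehlak) drop the final letter and add -ak.
So kerwale → kerwalak.

kerwalak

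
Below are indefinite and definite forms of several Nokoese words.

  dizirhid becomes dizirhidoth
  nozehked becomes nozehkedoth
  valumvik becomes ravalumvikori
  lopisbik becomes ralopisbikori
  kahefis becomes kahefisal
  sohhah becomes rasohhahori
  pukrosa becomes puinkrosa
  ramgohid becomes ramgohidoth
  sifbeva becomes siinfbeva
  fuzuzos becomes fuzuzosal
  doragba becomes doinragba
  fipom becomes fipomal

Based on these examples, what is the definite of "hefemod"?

dizirhid and lopisbik both have last vowel 'i' yet inflect differently (dizirhidoth, ralopisbikori), so the last vowel is not what conditions the rule; the final letter is.
"hefemod" ends in -d. The stems ending in -d (nozehked → nozehkedoth, dizirhid → dizirhidoth, ramgohid → ramgohidoth) add -oth.
So hefemod → hefemodoth.

hefemodoth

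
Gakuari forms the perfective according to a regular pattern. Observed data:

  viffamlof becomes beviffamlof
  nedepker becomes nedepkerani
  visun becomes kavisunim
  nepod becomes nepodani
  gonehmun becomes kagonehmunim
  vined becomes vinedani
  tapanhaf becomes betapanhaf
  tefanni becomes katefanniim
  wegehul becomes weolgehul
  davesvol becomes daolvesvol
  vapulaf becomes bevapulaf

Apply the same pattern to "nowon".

kanowonim

"nowon" ends in -n. The stems ending in -n (visun → kavisunim, gonehmun → kagonehmunim) add ka- … -im around the stem.
The other patterns: stems ending in -f add the prefix be-; stems ending in -l insert -ol- after the first vowel; stems ending in -d or -r add -ani.
So nowon → kanowonim.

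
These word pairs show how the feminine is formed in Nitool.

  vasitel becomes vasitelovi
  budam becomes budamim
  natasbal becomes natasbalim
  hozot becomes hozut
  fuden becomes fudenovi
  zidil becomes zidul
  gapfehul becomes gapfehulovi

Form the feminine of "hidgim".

hidgum

vasitel and zidil both end in -l yet inflect differently (vasitelovi, zidul), so the final letter is not what conditions the rule; the last vowel is.
"hidgim" has last vowel 'i'. The one such stem in the data (zidil → zidul) changes the last vowel to 'u' (as does hozot), so the same rule applies.
The other patterns: stems whose last vowel is 'e' or 'u' add -ovi; stems whose last vowel is 'a' add -im.
So hidgim → hidgum.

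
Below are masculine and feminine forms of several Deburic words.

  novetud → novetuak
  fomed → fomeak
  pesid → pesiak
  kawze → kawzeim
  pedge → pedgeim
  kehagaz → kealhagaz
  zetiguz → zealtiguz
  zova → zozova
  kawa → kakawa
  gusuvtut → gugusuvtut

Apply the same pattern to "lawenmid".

"lawenmid" ends in -d. The stems ending in -d (novetud → novetuak, fomed → fomeak, pesid → pesiak) drop the final letter and add -ak.
The other patterns: stems ending in -e add -im; stems ending in -z insert -al- after the first vowel; stems ending in -a or -t repeat the first consonant+vowel as a prefix.
So lawenmid → lawenmiak.

lawenmiak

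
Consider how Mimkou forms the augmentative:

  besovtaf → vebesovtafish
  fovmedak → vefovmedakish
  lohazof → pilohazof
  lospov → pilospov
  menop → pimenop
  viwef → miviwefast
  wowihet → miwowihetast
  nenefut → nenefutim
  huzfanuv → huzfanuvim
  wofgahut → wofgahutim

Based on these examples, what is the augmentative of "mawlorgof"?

pimawlorgof

besovtaf and lohazof both end in -f yet inflect differently (vebesovtafish, pilohazof), so the final letter is not what conditions the rule; the last vowel is.
"mawlorgof" has last vowel 'o'. The stems whose last vowel is 'o' (lohazof → pilohazof, lospov → pilospov, menop → pimenop) add the prefix pi-.
So mawlorgof → pimawlorgof.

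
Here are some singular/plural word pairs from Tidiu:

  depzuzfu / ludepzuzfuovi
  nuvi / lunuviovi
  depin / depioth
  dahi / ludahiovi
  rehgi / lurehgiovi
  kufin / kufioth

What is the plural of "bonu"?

lubonuovi

depin and dahi both have last vowel 'i' yet inflect differently (depioth, ludahiovi), so the last vowel is not what conditions the rule; the final letter is.
"bonu" ends in -u. The one such stem in the data (depzuzfu → ludepzuzfuovi) adds lu- … -ovi around the stem, so the same rule applies.
The other pattern: stems ending in -n drop the final letter and add -oth.
So bonu → lubonuovi.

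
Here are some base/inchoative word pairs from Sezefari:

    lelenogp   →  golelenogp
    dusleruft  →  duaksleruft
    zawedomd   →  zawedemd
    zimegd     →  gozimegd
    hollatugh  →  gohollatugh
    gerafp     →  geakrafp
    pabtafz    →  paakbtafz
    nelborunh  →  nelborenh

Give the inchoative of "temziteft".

teakmziteft

"temziteft" has second-to-last letter 'f'. The stems whose second-to-last letter is 'f' (pabtafz → paakbtafz, dusleruft → duaksleruft, gerafp → geakrafp) insert -ak- after the first vowel.
So temziteft → teakmziteft.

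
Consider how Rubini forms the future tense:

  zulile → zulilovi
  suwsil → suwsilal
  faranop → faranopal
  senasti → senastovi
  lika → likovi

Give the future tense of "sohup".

"sohup" ends in a consonant. The stems ending in a consonant (faranop → faranopal, suwsil → suwsilal) add -al.
The other pattern: stems ending in a vowel drop the final letter and add -ovi.
So sohup → sohupal.

sohupal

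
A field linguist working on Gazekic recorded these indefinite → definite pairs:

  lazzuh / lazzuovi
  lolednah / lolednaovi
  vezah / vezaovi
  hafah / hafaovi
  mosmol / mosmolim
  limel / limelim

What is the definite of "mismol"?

mismolim

lazzuh and limel both begin with l- yet inflect differently (lazzuovi, limelim), so the first letter is not what conditions the rule; the final letter is.
"mismol" ends in -l. The stems ending in -l (mosmol → mosmolim, limel → limelim) add -im.
The other pattern: stems ending in -h drop the final letter and add -ovi.
So mismol → mismolim.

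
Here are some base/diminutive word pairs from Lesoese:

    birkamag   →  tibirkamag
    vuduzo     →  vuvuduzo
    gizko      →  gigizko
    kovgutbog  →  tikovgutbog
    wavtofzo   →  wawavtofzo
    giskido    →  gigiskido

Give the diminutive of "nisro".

ninisro

wavtofzo and kovgutbog both have last vowel 'o' yet inflect differently (wawavtofzo, tikovgutbog), so the last vowel is not what conditions the rule; the final letter is.
"nisro" ends in -o. The stems ending in -o (wavtofzo → wawavtofzo, gizko → gigizko, vuduzo → vuvuduzo) repeat the first consonant+vowel as a prefix.
So nisro → ninisro.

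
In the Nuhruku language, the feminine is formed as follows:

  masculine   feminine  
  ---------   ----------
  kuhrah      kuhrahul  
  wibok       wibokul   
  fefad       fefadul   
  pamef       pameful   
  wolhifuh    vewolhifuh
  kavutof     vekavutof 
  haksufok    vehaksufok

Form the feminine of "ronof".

ronoful

kuhrah and wolhifuh both end in -h yet inflect differently (kuhrahul, vewolhifuh), so the final letter is not what conditions the rule; the number of vowels is.
"ronof" has 2 vowels. The stems with 2 vowels (kuhrah → kuhrahul, wibok → wibokul, fefad → fefadul) add -ul.
So ronof → ronoful.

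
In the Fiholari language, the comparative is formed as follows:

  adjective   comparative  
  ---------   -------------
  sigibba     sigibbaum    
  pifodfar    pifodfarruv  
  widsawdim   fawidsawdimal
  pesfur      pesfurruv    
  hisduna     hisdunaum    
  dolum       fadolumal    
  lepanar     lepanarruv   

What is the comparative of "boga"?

bogaum

"boga" ends in -a. The stems ending in -a (hisduna → hisdunaum, sigibba → sigibbaum) add -um.
The other patterns: stems ending in -r double the final consonant and add -uv; stems ending in -m add fa- … -al around the stem.
So boga → bogaum.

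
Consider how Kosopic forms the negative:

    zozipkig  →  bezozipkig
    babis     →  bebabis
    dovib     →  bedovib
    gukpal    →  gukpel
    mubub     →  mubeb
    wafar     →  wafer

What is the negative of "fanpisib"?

dovib and mubub both end in -b yet inflect differently (bedovib, mubeb), so the final letter is not what conditions the rule; the last vowel is.
"fanpisib" has last vowel 'i'. The stems whose last vowel is 'i' (zozipkig → bezozipkig, babis → bebabis, dovib → bedovib) add the prefix be-.
So fanpisib → befanpisib.

befanpisib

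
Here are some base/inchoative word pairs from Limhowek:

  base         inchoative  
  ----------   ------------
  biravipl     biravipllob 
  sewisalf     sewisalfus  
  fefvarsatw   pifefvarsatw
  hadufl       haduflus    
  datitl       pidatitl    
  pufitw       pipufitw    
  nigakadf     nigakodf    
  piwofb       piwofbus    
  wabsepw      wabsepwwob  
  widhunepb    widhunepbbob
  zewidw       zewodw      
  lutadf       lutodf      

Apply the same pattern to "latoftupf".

latoftupffob

pufitw and wabsepw both end in -w yet inflect differently (pipufitw, wabsepwwob), so the final letter is not what conditions the rule; the second-to-last letter is.
"latoftupf" has second-to-last letter 'p'. The stems whose second-to-last letter is 'p' (widhunepb → widhunepbbob, wabsepw → wabsepwwob, biravipl → biravipllob) double the final consonant and add -ob.
The other patterns: stems whose second-to-last letter is 't' add the prefix pi-; stems whose second-to-last letter is 'd' change the last vowel to 'o'; stems whose second-to-last letter is 'f' or 'l' add -us.
So latoftupf → latoftupffob.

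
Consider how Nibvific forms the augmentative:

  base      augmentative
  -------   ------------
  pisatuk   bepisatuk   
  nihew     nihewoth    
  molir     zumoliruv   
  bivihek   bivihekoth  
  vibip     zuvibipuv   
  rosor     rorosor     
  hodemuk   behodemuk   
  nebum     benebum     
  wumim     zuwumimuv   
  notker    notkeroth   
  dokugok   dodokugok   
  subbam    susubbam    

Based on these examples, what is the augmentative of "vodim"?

pisatuk and dokugok both end in -k yet inflect differently (bepisatuk, dodokugok), so the final letter is not what conditions the rule; the last vowel is.
"vodim" has last vowel 'i'. The stems whose last vowel is 'i' (wumim → zuwumimuv, molir → zumoliruv, vibip → zuvibipuv) add zu- … -uv around the stem.
So vodim → zuvodimuv.

zuvodimuv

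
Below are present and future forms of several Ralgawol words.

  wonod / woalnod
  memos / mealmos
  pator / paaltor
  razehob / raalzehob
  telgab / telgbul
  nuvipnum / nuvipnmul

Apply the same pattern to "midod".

mialdod

"midod" has last vowel 'o'. The stems whose last vowel is 'o' (wonod → woalnod, razehob → raalzehob, memos → mealmos) insert -al- after the first vowel.
The other pattern: stems whose last vowel is 'a' or 'u' delete the last vowel and add -ul.
So midod → mialdod.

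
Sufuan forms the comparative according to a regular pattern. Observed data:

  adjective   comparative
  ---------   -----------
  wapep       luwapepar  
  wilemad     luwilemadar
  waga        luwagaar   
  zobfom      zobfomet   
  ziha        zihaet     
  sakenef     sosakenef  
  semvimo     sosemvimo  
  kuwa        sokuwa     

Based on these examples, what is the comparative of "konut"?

sokonut

waga and ziha both end in -a yet inflect differently (luwagaar, zihaet), so the final letter is not what conditions the rule; the first letter is.
"konut" begins with k-. The one such stem in the data (kuwa → sokuwa) adds the prefix so-, so the same rule applies.
The other patterns: stems beginning with w- add lu- … -ar around the stem; stems beginning with z- add -et.
So konut → sokonut.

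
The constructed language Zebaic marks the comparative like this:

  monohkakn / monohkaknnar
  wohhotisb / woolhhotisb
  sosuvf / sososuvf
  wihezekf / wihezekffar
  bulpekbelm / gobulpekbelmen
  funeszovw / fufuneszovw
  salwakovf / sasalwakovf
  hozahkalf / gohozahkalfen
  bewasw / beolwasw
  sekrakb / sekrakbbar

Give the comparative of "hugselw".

gohugselwen

hozahkalf and wihezekf both end in -f yet inflect differently (gohozahkalfen, wihezekffar), so the final letter is not what conditions the rule; the second-to-last letter is.
"hugselw" has second-to-last letter 'l'. The stems whose second-to-last letter is 'l' (bulpekbelm → gobulpekbelmen, hozahkalf → gohozahkalfen) add go- … -en around the stem.
The other patterns: stems whose second-to-last letter is 'k' double the final consonant and add -ar; stems whose second-to-last letter is 'v' repeat the first consonant+vowel as a prefix; stems whose second-to-last letter is 's' insert -ol- after the first vowel.
So hugselw → gohugselwen.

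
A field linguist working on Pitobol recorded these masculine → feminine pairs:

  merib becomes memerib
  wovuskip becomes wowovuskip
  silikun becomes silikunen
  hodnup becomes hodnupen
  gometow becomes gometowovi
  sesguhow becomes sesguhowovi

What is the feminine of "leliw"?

leleliw

"leliw" has last vowel 'i'. The stems whose last vowel is 'i' (merib → memerib, wovuskip → wowovuskip) repeat the first consonant+vowel as a prefix.
So leliw → leleliw.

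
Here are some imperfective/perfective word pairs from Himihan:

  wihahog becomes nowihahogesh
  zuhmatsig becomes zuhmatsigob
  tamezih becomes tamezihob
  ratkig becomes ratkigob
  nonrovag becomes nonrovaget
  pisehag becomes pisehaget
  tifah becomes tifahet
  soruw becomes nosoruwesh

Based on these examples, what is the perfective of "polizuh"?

nopolizuhesh

tamezih and tifah both end in -h yet inflect differently (tamezihob, tifahet), so the final letter is not what conditions the rule; the last vowel is.
"polizuh" has last vowel 'u'. The one such stem in the data (soruw → nosoruwesh) adds no- … -esh around the stem, so the same rule applies.
The other patterns: stems whose last vowel is 'i' add -ob; stems whose last vowel is 'a' add -et.
So polizuh → nopolizuhesh.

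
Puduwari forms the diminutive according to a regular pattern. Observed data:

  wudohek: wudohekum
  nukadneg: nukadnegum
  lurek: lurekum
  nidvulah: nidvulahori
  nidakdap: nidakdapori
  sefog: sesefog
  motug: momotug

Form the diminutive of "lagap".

lagapori

nukadneg and sefog both end in -g yet inflect differently (nukadnegum, sesefog), so the final letter is not what conditions the rule; the last vowel is.
"lagap" has last vowel 'a'. The stems whose last vowel is 'a' (nidvulah → nidvulahori, nidakdap → nidakdapori) add -ori.
The other patterns: stems whose last vowel is 'e' add -um; stems whose last vowel is 'o' or 'u' repeat the first consonant+vowel as a prefix.
So lagap → lagapori.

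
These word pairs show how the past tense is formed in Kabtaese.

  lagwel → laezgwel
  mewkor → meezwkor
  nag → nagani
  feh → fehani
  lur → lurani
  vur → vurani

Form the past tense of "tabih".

taezbih

mewkor and lur both end in -r yet inflect differently (meezwkor, lurani), so the final letter is not what conditions the rule; the number of vowels is.
"tabih" has 2 vowels. The stems with 2 vowels (lagwel → laezgwel, mewkor → meezwkor) insert -ez- after the first vowel.
The other pattern: stems with 1 vowel add -ani.
So tabih → taezbih.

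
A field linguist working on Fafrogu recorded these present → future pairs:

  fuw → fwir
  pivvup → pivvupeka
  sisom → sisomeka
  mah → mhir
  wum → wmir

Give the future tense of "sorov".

soroveka

sisom and wum both end in -m yet inflect differently (sisomeka, wmir), so the final letter is not what conditions the rule; the number of vowels is.
"sorov" has 2 vowels. The stems with 2 vowels (sisom → sisomeka, pivvup → pivvupeka) add -eka.
So sorov → soroveka.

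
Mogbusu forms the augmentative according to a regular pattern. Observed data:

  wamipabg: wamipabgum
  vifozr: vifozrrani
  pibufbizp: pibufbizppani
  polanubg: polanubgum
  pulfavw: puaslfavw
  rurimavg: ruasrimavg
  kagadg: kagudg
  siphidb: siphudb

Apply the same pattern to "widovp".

polanubg and kagadg both end in -g yet inflect differently (polanubgum, kagudg), so the final letter is not what conditions the rule; the second-to-last letter is.
"widovp" has second-to-last letter 'v'. The stems whose second-to-last letter is 'v' (rurimavg → ruasrimavg, pulfavw → puaslfavw) insert -as- after the first vowel.
The other patterns: stems whose second-to-last letter is 'b' add -um; stems whose second-to-last letter is 'd' change the last vowel to 'u'; stems whose second-to-last letter is 'z' double the final consonant and add -ani.
So widovp → wiasdovp.

wiasdovp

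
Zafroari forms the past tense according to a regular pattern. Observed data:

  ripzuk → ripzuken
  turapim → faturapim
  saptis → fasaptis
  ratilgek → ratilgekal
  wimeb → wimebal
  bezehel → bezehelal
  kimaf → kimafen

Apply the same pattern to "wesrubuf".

ratilgek and ripzuk both end in -k yet inflect differently (ratilgekal, ripzuken), so the final letter is not what conditions the rule; the last vowel is.
"wesrubuf" has last vowel 'u'. The one such stem in the data (ripzuk → ripzuken) adds -en, so the same rule applies.
The other patterns: stems whose last vowel is 'e' add -al; stems whose last vowel is 'i' add the prefix fa-.
So wesrubuf → wesrubufen.

wesrubufen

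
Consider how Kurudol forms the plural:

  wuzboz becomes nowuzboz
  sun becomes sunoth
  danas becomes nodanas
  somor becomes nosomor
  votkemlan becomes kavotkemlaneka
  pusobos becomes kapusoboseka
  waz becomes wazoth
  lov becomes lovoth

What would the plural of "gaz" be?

gazoth

"gaz" has 1 vowel. The stems with 1 vowel (sun → sunoth, waz → wazoth, lov → lovoth) add -oth.
So gaz → gazoth.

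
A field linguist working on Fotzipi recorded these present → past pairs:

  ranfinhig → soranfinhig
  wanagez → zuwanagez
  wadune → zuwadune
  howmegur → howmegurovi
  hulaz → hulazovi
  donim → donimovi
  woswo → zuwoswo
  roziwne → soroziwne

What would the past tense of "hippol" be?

hippolovi

wadune and roziwne both end in -e yet inflect differently (zuwadune, soroziwne), so the final letter is not what conditions the rule; the first letter is.
"hippol" begins with h-. The stems beginning with h- (hulaz → hulazovi, howmegur → howmegurovi) add -ovi.
So hippol → hippolovi.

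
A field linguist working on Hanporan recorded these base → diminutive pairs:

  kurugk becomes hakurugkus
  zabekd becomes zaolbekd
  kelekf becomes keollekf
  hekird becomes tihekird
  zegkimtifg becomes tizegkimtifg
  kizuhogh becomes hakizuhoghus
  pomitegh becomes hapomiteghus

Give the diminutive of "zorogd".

zabekd and hekird both end in -d yet inflect differently (zaolbekd, tihekird), so the final letter is not what conditions the rule; the second-to-last letter is.
"zorogd" has second-to-last letter 'g'. The stems whose second-to-last letter is 'g' (pomitegh → hapomiteghus, kizuhogh → hakizuhoghus, kurugk → hakurugkus) add ha- … -us around the stem.
So zorogd → hazorogdus.

hazorogdus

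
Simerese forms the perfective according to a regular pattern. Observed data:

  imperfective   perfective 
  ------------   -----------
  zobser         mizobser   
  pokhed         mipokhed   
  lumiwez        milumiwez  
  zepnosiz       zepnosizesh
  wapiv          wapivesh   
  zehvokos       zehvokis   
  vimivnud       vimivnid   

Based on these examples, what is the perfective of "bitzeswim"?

bitzeswimesh

lumiwez and zepnosiz both end in -z yet inflect differently (milumiwez, zepnosizesh), so the final letter is not what conditions the rule; the last vowel is.
"bitzeswim" has last vowel 'i'. The stems whose last vowel is 'i' (zepnosiz → zepnosizesh, wapiv → wapivesh) add -esh.
The other patterns: stems whose last vowel is 'e' add the prefix mi-; stems whose last vowel is 'o' or 'u' change the last vowel to 'i'.
So bitzeswim → bitzeswimesh.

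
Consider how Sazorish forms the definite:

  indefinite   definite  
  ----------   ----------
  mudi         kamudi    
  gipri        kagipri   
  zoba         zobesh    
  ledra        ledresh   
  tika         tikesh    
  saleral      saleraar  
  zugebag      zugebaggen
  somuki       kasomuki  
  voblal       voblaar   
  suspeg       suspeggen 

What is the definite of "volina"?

"volina" ends in -a. The stems ending in -a (tika → tikesh, zoba → zobesh, ledra → ledresh) drop the final letter and add -esh.
The other patterns: stems ending in -g double the final consonant and add -en; stems ending in -l drop the final letter and add -ar; stems ending in -i add the prefix ka-.
So volina → volinesh.

volinesh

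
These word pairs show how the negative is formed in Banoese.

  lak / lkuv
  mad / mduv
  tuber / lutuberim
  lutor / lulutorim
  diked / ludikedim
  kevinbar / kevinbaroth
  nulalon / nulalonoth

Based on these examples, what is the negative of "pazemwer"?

mad and diked both end in -d yet inflect differently (mduv, ludikedim), so the final letter is not what conditions the rule; the number of vowels is.
"pazemwer" has 3 vowels. The stems with 3 vowels (kevinbar → kevinbaroth, nulalon → nulalonoth) add -oth.
So pazemwer → pazemweroth.

pazemweroth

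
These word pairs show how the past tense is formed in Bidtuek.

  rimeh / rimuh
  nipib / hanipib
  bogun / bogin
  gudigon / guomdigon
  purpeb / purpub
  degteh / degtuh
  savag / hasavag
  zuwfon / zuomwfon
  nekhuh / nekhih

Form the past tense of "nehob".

gudigon and bogun both end in -n yet inflect differently (guomdigon, bogin), so the final letter is not what conditions the rule; the last vowel is.
"nehob" has last vowel 'o'. The stems whose last vowel is 'o' (gudigon → guomdigon, zuwfon → zuomwfon) insert -om- after the first vowel.
The other patterns: stems whose last vowel is 'u' change the last vowel to 'i'; stems whose last vowel is 'a' or 'i' add the prefix ha-; stems whose last vowel is 'e' change the last vowel to 'u'.
So nehob → neomhob.

neomhob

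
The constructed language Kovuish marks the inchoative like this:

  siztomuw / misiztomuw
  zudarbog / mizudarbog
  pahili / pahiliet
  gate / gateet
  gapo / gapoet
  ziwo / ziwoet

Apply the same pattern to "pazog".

mipazog

zudarbog and gapo both have last vowel 'o' yet inflect differently (mizudarbog, gapoet), so the last vowel is not what conditions the rule; whether the stem ends in a vowel or a consonant is.
"pazog" ends in a consonant. The stems ending in a consonant (siztomuw → misiztomuw, zudarbog → mizudarbog) add the prefix mi-.
The other pattern: stems ending in a vowel add -et.
So pazog → mipazog.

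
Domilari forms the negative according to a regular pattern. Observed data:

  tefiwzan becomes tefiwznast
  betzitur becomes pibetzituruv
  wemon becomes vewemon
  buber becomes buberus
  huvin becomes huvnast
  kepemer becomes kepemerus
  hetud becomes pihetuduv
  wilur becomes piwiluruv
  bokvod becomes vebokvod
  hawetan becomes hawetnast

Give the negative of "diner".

dinerus

wilur and kepemer both end in -r yet inflect differently (piwiluruv, kepemerus), so the final letter is not what conditions the rule; the last vowel is.
"diner" has last vowel 'e'. The stems whose last vowel is 'e' (kepemer → kepemerus, buber → buberus) add -us.
So diner → dinerus.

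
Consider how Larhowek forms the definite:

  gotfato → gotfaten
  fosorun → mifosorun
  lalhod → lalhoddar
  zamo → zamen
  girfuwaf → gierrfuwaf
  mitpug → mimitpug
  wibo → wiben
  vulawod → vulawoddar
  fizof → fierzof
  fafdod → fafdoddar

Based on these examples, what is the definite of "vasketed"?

gotfato and vulawod both have last vowel 'o' yet inflect differently (gotfaten, vulawoddar), so the last vowel is not what conditions the rule; the final letter is.
"vasketed" ends in -d. The stems ending in -d (vulawod → vulawoddar, fafdod → fafdoddar, lalhod → lalhoddar) double the final consonant and add -ar.
The other patterns: stems ending in -o drop the final letter and add -en; stems ending in -f insert -er- after the first vowel; stems ending in -g or -n add the prefix mi-.
So vasketed → vasketeddar.

vasketeddar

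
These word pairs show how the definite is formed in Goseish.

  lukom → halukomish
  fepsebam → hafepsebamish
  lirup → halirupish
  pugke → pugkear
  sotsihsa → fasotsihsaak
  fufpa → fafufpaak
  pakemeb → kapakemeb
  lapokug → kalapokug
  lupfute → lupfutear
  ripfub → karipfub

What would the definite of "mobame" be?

"mobame" ends in -e. The stems ending in -e (pugke → pugkear, lupfute → lupfutear) add -ar.
The other patterns: stems ending in -a add fa- … -ak around the stem; stems ending in -m or -p add ha- … -ish around the stem; stems ending in -b or -g add the prefix ka-.
So mobame → mobamear.

mobamear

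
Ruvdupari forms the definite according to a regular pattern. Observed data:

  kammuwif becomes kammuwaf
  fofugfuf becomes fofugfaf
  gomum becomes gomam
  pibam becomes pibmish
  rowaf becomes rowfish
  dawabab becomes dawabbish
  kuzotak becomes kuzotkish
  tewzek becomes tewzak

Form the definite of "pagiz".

rowaf and fofugfuf both end in -f yet inflect differently (rowfish, fofugfaf), so the final letter is not what conditions the rule; the last vowel is.
"pagiz" has last vowel 'i'. The one such stem in the data (kammuwif → kammuwaf) changes the last vowel to 'a' (as do fofugfuf, tewzek), so the same rule applies.
The other pattern: stems whose last vowel is 'a' delete the last vowel and add -ish.
So pagiz → pagaz.

pagaz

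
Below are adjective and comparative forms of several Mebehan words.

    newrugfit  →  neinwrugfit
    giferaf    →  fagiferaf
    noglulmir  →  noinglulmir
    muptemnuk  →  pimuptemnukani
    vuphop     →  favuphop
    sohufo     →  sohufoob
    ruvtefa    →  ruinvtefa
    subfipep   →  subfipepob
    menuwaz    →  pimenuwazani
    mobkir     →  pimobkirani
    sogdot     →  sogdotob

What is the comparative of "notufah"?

"notufah" begins with n-. The stems beginning with n- (noglulmir → noinglulmir, newrugfit → neinwrugfit) insert -in- after the first vowel.
The other patterns: stems beginning with s- add -ob; stems beginning with m- add pi- … -ani around the stem; stems beginning with g- or v- add the prefix fa-.
So notufah → nointufah.

nointufah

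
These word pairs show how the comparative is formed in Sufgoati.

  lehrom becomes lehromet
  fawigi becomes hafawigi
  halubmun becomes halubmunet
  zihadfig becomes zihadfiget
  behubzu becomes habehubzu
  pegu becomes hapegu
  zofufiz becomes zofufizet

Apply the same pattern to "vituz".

halubmun and behubzu both have last vowel 'u' yet inflect differently (halubmunet, habehubzu), so the last vowel is not what conditions the rule; whether the stem ends in a vowel or a consonant is.
"vituz" ends in a consonant. The stems ending in a consonant (lehrom → lehromet, zihadfig → zihadfiget, zofufiz → zofufizet) add -et.
The other pattern: stems ending in a vowel add the prefix ha-.
So vituz → vituzet.

vituzet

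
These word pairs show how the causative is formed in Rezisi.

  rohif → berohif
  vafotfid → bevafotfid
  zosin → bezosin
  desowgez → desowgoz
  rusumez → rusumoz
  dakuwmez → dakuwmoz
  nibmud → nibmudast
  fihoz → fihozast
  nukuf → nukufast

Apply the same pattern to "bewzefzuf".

bewzefzufast

vafotfid and nibmud both end in -d yet inflect differently (bevafotfid, nibmudast), so the final letter is not what conditions the rule; the last vowel is.
"bewzefzuf" has last vowel 'u'. The stems whose last vowel is 'u' (nibmud → nibmudast, nukuf → nukufast) add -ast.
The other patterns: stems whose last vowel is 'i' add the prefix be-; stems whose last vowel is 'e' change the last vowel to 'o'.
So bewzefzuf → bewzefzufast.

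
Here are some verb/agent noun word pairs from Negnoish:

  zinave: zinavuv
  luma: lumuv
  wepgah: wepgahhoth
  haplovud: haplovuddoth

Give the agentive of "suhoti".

wepgah and luma both have last vowel 'a' yet inflect differently (wepgahhoth, lumuv), so the last vowel is not what conditions the rule; whether the stem ends in a vowel or a consonant is.
"suhoti" ends in a vowel. The stems ending in a vowel (luma → lumuv, zinave → zinavuv) drop the final letter and add -uv.
The other pattern: stems ending in a consonant double the final consonant and add -oth.
So suhoti → suhotuv.

suhotuv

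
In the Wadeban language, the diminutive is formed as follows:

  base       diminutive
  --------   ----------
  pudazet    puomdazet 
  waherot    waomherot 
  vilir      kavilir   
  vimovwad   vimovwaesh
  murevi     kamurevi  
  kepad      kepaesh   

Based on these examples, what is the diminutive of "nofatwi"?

kanofatwi

vimovwad and vilir both begin with v- yet inflect differently (vimovwaesh, kavilir), so the first letter is not what conditions the rule; the final letter is.
"nofatwi" ends in -i. The one such stem in the data (murevi → kamurevi) adds the prefix ka-, so the same rule applies.
The other patterns: stems ending in -t insert -om- after the first vowel; stems ending in -d drop the final letter and add -esh.
So nofatwi → kanofatwi.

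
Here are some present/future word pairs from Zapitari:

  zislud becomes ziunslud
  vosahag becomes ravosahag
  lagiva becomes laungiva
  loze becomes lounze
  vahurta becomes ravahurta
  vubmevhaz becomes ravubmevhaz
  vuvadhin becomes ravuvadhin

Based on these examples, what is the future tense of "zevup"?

zeunvup

vahurta and lagiva both end in -a yet inflect differently (ravahurta, laungiva), so the final letter is not what conditions the rule; the first letter is.
"zevup" begins with z-. The one such stem in the data (zislud → ziunslud) inserts -un- after the first vowel (as do lagiva, loze), so the same rule applies.
So zevup → zeunvup.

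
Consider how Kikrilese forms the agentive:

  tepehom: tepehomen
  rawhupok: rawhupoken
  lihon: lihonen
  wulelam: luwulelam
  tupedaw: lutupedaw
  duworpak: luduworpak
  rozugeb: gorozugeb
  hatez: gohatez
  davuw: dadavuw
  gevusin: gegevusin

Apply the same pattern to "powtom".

powtomen

"powtom" has last vowel 'o'. The stems whose last vowel is 'o' (tepehom → tepehomen, rawhupok → rawhupoken, lihon → lihonen) add -en.
The other patterns: stems whose last vowel is 'a' add the prefix lu-; stems whose last vowel is 'e' add the prefix go-; stems whose last vowel is 'i' or 'u' repeat the first consonant+vowel as a prefix.
So powtom → powtomen.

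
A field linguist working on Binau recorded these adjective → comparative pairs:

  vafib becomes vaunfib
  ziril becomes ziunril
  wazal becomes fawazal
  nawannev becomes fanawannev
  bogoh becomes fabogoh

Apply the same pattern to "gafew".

"gafew" has last vowel 'e'. The one such stem in the data (nawannev → fanawannev) adds the prefix fa-, so the same rule applies.
The other pattern: stems whose last vowel is 'i' insert -un- after the first vowel.
So gafew → fagafew.

fagafew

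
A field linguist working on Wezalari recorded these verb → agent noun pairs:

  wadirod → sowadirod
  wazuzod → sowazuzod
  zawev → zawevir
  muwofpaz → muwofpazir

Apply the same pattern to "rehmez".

"rehmez" ends in -z. The one such stem in the data (muwofpaz → muwofpazir) adds -ir, so the same rule applies.
The other pattern: stems ending in -d add the prefix so-.
So rehmez → rehmezir.

rehmezir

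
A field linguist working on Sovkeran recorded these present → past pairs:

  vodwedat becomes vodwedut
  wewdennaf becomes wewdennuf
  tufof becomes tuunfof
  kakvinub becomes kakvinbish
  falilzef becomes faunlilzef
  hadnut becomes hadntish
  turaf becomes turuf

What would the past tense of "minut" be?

vodwedat and hadnut both end in -t yet inflect differently (vodwedut, hadntish), so the final letter is not what conditions the rule; the last vowel is.
"minut" has last vowel 'u'. The stems whose last vowel is 'u' (hadnut → hadntish, kakvinub → kakvinbish) delete the last vowel and add -ish.
The other patterns: stems whose last vowel is 'a' change the last vowel to 'u'; stems whose last vowel is 'e' or 'o' insert -un- after the first vowel.
So minut → mintish.

mintish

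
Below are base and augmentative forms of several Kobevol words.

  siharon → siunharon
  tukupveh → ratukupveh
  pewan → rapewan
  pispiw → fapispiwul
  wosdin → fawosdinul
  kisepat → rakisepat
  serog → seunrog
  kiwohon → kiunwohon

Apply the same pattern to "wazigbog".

"wazigbog" has last vowel 'o'. The stems whose last vowel is 'o' (kiwohon → kiunwohon, serog → seunrog, siharon → siunharon) insert -un- after the first vowel.
So wazigbog → waunzigbog.

waunzigbog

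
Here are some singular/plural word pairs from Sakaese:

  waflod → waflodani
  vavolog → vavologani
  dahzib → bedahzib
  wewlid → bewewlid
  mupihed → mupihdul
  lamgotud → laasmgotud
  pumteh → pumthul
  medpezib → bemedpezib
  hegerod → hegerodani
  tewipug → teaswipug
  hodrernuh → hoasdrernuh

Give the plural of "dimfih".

bedimfih

waflod and wewlid both end in -d yet inflect differently (waflodani, bewewlid), so the final letter is not what conditions the rule; the last vowel is.
"dimfih" has last vowel 'i'. The stems whose last vowel is 'i' (medpezib → bemedpezib, dahzib → bedahzib, wewlid → bewewlid) add the prefix be-.
So dimfih → bedimfih.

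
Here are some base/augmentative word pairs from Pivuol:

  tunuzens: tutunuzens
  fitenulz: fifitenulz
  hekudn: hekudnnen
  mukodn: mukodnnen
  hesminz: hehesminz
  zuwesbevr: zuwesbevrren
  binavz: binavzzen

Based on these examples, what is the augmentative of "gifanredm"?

binavz and fitenulz both end in -z yet inflect differently (binavzzen, fifitenulz), so the final letter is not what conditions the rule; the second-to-last letter is.
"gifanredm" has second-to-last letter 'd'. The stems whose second-to-last letter is 'd' (mukodn → mukodnnen, hekudn → hekudnnen) double the final consonant and add -en.
So gifanredm → gifanredmmen.

gifanredmmen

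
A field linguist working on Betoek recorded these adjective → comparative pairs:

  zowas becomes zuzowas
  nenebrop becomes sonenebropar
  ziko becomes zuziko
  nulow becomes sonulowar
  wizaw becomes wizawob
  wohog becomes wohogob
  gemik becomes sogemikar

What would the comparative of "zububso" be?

"zububso" begins with z-. The stems beginning with z- (ziko → zuziko, zowas → zuzowas) add the prefix zu-.
The other patterns: stems beginning with w- add -ob; stems beginning with g- or n- add so- … -ar around the stem.
So zububso → zuzububso.

zuzububso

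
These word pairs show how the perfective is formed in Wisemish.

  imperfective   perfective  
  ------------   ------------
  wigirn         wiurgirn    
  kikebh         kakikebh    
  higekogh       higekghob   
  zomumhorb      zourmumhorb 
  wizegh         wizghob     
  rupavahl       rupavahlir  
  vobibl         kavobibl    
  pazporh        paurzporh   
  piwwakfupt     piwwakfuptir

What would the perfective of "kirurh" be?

kikebh and wizegh both end in -h yet inflect differently (kakikebh, wizghob), so the final letter is not what conditions the rule; the second-to-last letter is.
"kirurh" has second-to-last letter 'r'. The stems whose second-to-last letter is 'r' (zomumhorb → zourmumhorb, wigirn → wiurgirn, pazporh → paurzporh) insert -ur- after the first vowel.
So kirurh → kiurrurh.

kiurrurh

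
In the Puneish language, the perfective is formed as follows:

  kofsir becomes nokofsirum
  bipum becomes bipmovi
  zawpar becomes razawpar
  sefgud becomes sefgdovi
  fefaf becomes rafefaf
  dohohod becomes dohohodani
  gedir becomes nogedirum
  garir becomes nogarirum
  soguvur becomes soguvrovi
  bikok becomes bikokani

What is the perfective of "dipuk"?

gedir and soguvur both end in -r yet inflect differently (nogedirum, soguvrovi), so the final letter is not what conditions the rule; the last vowel is.
"dipuk" has last vowel 'u'. The stems whose last vowel is 'u' (bipum → bipmovi, soguvur → soguvrovi, sefgud → sefgdovi) delete the last vowel and add -ovi.
The other patterns: stems whose last vowel is 'i' add no- … -um around the stem; stems whose last vowel is 'o' add -ani; stems whose last vowel is 'a' add the prefix ra-.
So dipuk → dipkovi.

dipkovi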